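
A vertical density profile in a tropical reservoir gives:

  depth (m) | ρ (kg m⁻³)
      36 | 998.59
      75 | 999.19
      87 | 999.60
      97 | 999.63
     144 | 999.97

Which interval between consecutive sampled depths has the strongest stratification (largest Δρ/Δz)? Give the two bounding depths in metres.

75–87 m

Compute the density gradient over each adjacent pair:
  36–75 m: Δρ/Δz = 0.60/39 = 0.015 kg m⁻⁴
  75–87 m: Δρ/Δz = 0.41/12 = 0.034 kg m⁻⁴
  87–97 m: Δρ/Δz = 0.03/10 = 3.0 × 10⁻³ kg m⁻⁴
  97–144 m: Δρ/Δz = 0.34/47 = 7.2 × 10⁻³ kg m⁻⁴
The largest gradient is in the 75–87 m interval — the pycnocline.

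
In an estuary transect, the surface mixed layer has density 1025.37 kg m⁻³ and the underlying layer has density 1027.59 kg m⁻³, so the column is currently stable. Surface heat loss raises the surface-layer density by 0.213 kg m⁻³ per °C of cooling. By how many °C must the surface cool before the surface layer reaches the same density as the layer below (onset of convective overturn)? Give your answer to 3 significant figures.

Density deficit of the surface layer: 1027.59 − 1025.37 = 2.22 kg m⁻³.
Required change = 2.22 / 0.213 = 10.4 °C.

10.4 °C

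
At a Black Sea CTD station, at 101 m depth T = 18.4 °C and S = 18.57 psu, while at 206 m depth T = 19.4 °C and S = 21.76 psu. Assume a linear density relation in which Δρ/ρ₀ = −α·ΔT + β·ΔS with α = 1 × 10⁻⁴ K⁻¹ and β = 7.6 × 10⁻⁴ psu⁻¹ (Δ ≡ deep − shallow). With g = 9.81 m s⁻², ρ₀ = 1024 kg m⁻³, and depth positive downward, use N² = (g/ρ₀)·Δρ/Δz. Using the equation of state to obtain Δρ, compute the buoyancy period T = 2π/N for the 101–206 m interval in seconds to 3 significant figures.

426 s

ΔT = +1.0 K, ΔS = +3.19 psu (deep − shallow).
Δρ/ρ₀ = −αΔT + βΔS = -1.00 × 10⁻⁴ + 2.4244 × 10⁻³ = 2.3244 × 10⁻³, so Δρ ≈ 2.380 kg m⁻³.
N² = (g/ρ₀)·Δρ/Δz = g·(Δρ/ρ₀)/Δz = 9.81 × 2.3244 × 10⁻³ / 105 = 2.1717 × 10⁻⁴ s⁻².
N = √(2.1717 × 10⁻⁴) = 0.014737 rad s⁻¹ → T = 2π/N = 426.35 s ≈ 426 s.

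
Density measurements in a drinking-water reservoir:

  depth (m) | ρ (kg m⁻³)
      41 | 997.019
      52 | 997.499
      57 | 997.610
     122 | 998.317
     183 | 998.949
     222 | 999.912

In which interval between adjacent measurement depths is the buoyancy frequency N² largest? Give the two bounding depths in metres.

41–52 m

Compute the density gradient over each adjacent pair:
  41–52 m: Δρ/Δz = 0.480/11 = 0.044 kg m⁻⁴
  52–57 m: Δρ/Δz = 0.111/5 = 0.022 kg m⁻⁴
  57–122 m: Δρ/Δz = 0.707/65 = 0.011 kg m⁻⁴
  122–183 m: Δρ/Δz = 0.632/61 = 0.010 kg m⁻⁴
  183–222 m: Δρ/Δz = 0.963/39 = 0.025 kg m⁻⁴
The largest gradient is in the 41–52 m interval — the pycnocline.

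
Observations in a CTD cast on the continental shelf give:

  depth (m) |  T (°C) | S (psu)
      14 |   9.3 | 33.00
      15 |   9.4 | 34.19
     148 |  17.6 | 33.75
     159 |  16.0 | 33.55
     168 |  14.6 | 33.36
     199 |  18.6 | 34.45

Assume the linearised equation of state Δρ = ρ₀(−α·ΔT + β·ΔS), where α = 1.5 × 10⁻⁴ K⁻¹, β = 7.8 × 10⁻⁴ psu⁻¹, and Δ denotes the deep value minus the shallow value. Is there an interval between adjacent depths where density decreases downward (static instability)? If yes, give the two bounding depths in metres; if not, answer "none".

Evaluate Δρ/ρ₀ = −αΔT + βΔS across each adjacent pair:
  14–15 m: −αΔT+βΔS = −(1.5 × 10⁻⁴)(+0.1)+(7.8 × 10⁻⁴)(+1.19) = 9.1 × 10⁻⁴ → stable
  15–148 m: −αΔT+βΔS = −(1.5 × 10⁻⁴)(+8.2)+(7.8 × 10⁻⁴)(-0.44) = -1.6 × 10⁻³ → UNSTABLE
  148–159 m: −αΔT+βΔS = −(1.5 × 10⁻⁴)(-1.6)+(7.8 × 10⁻⁴)(-0.20) = 8.4 × 10⁻⁵ → stable
  159–168 m: −αΔT+βΔS = −(1.5 × 10⁻⁴)(-1.4)+(7.8 × 10⁻⁴)(-0.19) = 6.2 × 10⁻⁵ → stable
  168–199 m: −αΔT+βΔS = −(1.5 × 10⁻⁴)(+4.0)+(7.8 × 10⁻⁴)(+1.09) = 2.5 × 10⁻⁴ → stable
The 15–148 m interval has Δρ < 0: lighter water underlies denser water.

15–148 m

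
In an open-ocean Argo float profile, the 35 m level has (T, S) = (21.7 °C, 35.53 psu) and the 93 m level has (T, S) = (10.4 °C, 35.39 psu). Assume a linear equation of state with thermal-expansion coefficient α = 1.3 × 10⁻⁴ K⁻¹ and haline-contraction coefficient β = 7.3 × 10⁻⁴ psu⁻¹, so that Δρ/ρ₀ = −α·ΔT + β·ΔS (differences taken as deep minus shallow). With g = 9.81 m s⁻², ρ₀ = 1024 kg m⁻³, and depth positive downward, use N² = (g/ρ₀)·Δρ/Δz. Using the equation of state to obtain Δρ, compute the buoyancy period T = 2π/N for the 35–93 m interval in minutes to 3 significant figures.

ΔT = -11.3 K, ΔS = -0.14 psu (deep − shallow).
Δρ/ρ₀ = −αΔT + βΔS = 1.469 × 10⁻³ − 1.022 × 10⁻⁴ = 1.3668 × 10⁻³, so Δρ ≈ 1.400 kg m⁻³.
N² = (g/ρ₀)·Δρ/Δz = g·(Δρ/ρ₀)/Δz = 9.81 × 1.3668 × 10⁻³ / 58 = 2.3118 × 10⁻⁴ s⁻².
N = √(2.3118 × 10⁻⁴) = 0.015205 rad s⁻¹ → T = 2π/N = 413.23 s = 6.8872 min ≈ 6.89 min.

6.89 min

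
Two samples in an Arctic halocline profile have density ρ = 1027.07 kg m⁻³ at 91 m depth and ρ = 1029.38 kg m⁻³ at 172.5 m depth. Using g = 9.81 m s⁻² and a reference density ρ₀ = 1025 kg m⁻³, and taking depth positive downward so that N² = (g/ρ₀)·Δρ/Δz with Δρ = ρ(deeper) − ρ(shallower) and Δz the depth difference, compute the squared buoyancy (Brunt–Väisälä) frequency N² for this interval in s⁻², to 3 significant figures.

Δρ = 1029.38 − 1027.07 = 2.31 kg m⁻³ over Δz = 172.5 − 91 = 81.5 m.
N² = (9.81/1025) × (2.31/81.5) = 2.7127 × 10⁻⁴ s⁻² ≈ 2.71 × 10⁻⁴ s⁻².

2.71 × 10⁻⁴ s⁻²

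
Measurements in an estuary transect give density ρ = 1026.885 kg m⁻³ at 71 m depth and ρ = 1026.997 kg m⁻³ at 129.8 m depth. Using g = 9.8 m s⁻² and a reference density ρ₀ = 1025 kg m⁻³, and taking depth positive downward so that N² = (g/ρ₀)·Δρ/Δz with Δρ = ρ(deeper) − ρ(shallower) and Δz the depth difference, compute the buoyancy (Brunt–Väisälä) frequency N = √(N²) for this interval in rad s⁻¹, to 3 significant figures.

4.27 × 10⁻³ rad s⁻¹

Δρ = 1026.997 − 1026.885 = 0.112 kg m⁻³ over Δz = 129.8 − 71 = 58.8 m.
N² = (9.8/1025) × (0.112/58.8) = 1.8211 × 10⁻⁵ s⁻².
N = √(1.8211 × 10⁻⁵) = 4.2674 × 10⁻³ rad s⁻¹ ≈ 4.27 × 10⁻³ rad s⁻¹.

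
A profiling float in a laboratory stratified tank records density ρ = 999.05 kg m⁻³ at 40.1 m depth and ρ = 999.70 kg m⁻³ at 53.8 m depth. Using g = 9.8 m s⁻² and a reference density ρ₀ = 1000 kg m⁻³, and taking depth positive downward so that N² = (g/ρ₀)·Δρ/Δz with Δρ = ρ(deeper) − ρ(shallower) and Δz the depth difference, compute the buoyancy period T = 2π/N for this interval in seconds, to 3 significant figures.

Δρ = 999.70 − 999.05 = 0.65 kg m⁻³ over Δz = 53.8 − 40.1 = 13.7 m.
N² = (9.8/1000) × (0.65/13.7) = 4.6496 × 10⁻⁴ s⁻².
N = √(4.6496 × 10⁻⁴) = 0.021563 rad s⁻¹, so T = 2π/N = 291.39 s ≈ 291 s.

291 s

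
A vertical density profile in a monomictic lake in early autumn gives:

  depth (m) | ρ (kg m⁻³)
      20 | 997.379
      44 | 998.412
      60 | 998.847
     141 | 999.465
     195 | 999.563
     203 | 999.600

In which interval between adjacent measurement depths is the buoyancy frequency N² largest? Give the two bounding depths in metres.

Compute the density gradient over each adjacent pair:
  20–44 m: Δρ/Δz = 1.033/24 = 0.043 kg m⁻⁴
  44–60 m: Δρ/Δz = 0.435/16 = 0.027 kg m⁻⁴
  60–141 m: Δρ/Δz = 0.618/81 = 7.6 × 10⁻³ kg m⁻⁴
  141–195 m: Δρ/Δz = 0.098/54 = 1.8 × 10⁻³ kg m⁻⁴
  195–203 m: Δρ/Δz = 0.037/8 = 4.6 × 10⁻³ kg m⁻⁴
The largest gradient is in the 20–44 m interval — the pycnocline.

20–44 m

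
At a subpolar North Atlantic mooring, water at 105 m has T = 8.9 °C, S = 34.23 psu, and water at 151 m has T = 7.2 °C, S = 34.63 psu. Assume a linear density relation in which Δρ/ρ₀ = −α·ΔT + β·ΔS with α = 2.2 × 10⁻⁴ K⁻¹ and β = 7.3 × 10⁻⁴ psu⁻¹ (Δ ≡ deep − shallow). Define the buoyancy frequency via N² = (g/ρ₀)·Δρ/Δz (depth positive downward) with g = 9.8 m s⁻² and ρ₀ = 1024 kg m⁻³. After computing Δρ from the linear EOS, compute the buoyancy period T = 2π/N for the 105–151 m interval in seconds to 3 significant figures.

527 s

ΔT = -1.7 K, ΔS = +0.40 psu (deep − shallow).
Δρ/ρ₀ = −αΔT + βΔS = 3.74 × 10⁻⁴ + 2.92 × 10⁻⁴ = 6.66 × 10⁻⁴, so Δρ ≈ 0.6820 kg m⁻³.
N² = (g/ρ₀)·Δρ/Δz = g·(Δρ/ρ₀)/Δz = 9.8 × 6.66 × 10⁻⁴ / 46 = 1.4189 × 10⁻⁴ s⁻².
N = √(1.4189 × 10⁻⁴) = 0.011912 rad s⁻¹ → T = 2π/N = 527.47 s ≈ 527 s.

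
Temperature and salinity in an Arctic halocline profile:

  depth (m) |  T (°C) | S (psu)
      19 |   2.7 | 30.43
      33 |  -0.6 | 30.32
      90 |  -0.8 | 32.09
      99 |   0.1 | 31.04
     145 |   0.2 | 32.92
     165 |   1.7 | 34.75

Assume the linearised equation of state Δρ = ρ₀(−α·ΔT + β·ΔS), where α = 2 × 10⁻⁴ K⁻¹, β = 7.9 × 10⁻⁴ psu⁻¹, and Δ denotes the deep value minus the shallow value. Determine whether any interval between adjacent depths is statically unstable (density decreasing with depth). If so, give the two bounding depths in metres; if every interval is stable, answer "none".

90–99 m

Evaluate Δρ/ρ₀ = −αΔT + βΔS across each adjacent pair:
  19–33 m: −αΔT+βΔS = −(2 × 10⁻⁴)(-3.3)+(7.9 × 10⁻⁴)(-0.11) = 5.7 × 10⁻⁴ → stable
  33–90 m: −αΔT+βΔS = −(2 × 10⁻⁴)(-0.2)+(7.9 × 10⁻⁴)(+1.77) = 1.4 × 10⁻³ → stable
  90–99 m: −αΔT+βΔS = −(2 × 10⁻⁴)(+0.9)+(7.9 × 10⁻⁴)(-1.05) = -1.0 × 10⁻³ → UNSTABLE
  99–145 m: −αΔT+βΔS = −(2 × 10⁻⁴)(+0.1)+(7.9 × 10⁻⁴)(+1.88) = 1.5 × 10⁻³ → stable
  145–165 m: −αΔT+βΔS = −(2 × 10⁻⁴)(+1.5)+(7.9 × 10⁻⁴)(+1.83) = 1.1 × 10⁻³ → stable
The 90–99 m interval has Δρ < 0: lighter water underlies denser water.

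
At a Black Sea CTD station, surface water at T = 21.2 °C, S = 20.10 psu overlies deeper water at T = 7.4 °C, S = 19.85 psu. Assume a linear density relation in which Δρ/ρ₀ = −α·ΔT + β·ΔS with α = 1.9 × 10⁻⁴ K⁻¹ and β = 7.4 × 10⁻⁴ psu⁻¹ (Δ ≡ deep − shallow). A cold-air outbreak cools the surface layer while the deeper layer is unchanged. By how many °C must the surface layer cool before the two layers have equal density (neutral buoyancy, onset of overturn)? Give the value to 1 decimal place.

Neutral buoyancy requires Δρ = 0, i.e. −α(T_deep − T_surf′) + β(S_deep − S_surf) = 0.
T_surf′ = T_deep − (β/α)·ΔS = 7.4 − (7.4 × 10⁻⁴/1.9 × 10⁻⁴)·(-0.25) = 8.374 °C.
Cooling required: 21.2 − (8.374) = 12.826 °C.

12.8 °C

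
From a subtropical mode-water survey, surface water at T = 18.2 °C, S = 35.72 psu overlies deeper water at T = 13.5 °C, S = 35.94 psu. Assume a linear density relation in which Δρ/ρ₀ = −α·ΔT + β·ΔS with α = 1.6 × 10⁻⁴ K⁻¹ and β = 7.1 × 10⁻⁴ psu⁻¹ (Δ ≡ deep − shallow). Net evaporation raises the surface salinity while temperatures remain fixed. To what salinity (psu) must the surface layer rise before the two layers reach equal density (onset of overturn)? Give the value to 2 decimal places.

Neutral buoyancy requires −α(T_deep − T_surf) + β(S_deep − S_surf′) = 0.
S_surf′ = S_deep − (α/β)·ΔT = 35.94 − (1.6 × 10⁻⁴/7.1 × 10⁻⁴)·(-4.7) = 36.9992 psu.
Increase required: 36.9992 − 35.72 = 1.2792 psu.

37.00 psu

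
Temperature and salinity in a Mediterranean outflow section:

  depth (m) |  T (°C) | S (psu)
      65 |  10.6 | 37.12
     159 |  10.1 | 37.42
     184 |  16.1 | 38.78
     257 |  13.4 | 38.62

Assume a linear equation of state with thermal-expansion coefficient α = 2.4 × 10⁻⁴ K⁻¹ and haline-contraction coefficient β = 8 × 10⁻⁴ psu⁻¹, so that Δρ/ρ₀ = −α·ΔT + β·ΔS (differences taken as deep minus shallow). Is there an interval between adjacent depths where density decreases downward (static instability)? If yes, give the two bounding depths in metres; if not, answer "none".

Evaluate Δρ/ρ₀ = −αΔT + βΔS across each adjacent pair:
  65–159 m: −αΔT+βΔS = −(2.4 × 10⁻⁴)(-0.5)+(8 × 10⁻⁴)(+0.30) = 3.6 × 10⁻⁴ → stable
  159–184 m: −αΔT+βΔS = −(2.4 × 10⁻⁴)(+6.0)+(8 × 10⁻⁴)(+1.36) = -3.5 × 10⁻⁴ → UNSTABLE
  184–257 m: −αΔT+βΔS = −(2.4 × 10⁻⁴)(-2.7)+(8 × 10⁻⁴)(-0.16) = 5.2 × 10⁻⁴ → stable
The 159–184 m interval has Δρ < 0: lighter water underlies denser water.

159–184 m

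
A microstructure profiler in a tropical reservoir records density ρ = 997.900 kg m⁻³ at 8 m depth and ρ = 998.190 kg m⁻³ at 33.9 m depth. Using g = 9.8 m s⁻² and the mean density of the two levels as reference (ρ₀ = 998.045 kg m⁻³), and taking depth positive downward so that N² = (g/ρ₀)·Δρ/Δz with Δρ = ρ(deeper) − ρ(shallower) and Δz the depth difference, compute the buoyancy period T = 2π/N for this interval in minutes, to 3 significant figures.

Δρ = 998.190 − 997.900 = 0.290 kg m⁻³ over Δz = 33.9 − 8 = 25.9 m.
N² = (9.8/998.045) × (0.290/25.9) = 1.0994 × 10⁻⁴ s⁻².
N = √(1.0994 × 10⁻⁴) = 0.010485 rad s⁻¹, so T = 2π/N = 599.25 s = 9.9875 min ≈ 9.99 min.

9.99 min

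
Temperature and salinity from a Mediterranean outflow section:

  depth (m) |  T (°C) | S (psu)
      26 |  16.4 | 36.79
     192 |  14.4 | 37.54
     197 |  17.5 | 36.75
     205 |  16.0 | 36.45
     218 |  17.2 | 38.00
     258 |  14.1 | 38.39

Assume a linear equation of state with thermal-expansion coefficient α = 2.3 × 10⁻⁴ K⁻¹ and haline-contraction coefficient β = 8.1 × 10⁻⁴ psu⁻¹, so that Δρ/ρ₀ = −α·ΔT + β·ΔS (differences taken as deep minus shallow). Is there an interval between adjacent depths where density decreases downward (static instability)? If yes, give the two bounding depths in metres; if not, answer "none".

192–197 m

Evaluate Δρ/ρ₀ = −αΔT + βΔS across each adjacent pair:
  26–192 m: −αΔT+βΔS = −(2.3 × 10⁻⁴)(-2.0)+(8.1 × 10⁻⁴)(+0.75) = 1.1 × 10⁻³ → stable
  192–197 m: −αΔT+βΔS = −(2.3 × 10⁻⁴)(+3.1)+(8.1 × 10⁻⁴)(-0.79) = -1.4 × 10⁻³ → UNSTABLE
  197–205 m: −αΔT+βΔS = −(2.3 × 10⁻⁴)(-1.5)+(8.1 × 10⁻⁴)(-0.30) = 1.0 × 10⁻⁴ → stable
  205–218 m: −αΔT+βΔS = −(2.3 × 10⁻⁴)(+1.2)+(8.1 × 10⁻⁴)(+1.55) = 9.8 × 10⁻⁴ → stable
  218–258 m: −αΔT+βΔS = −(2.3 × 10⁻⁴)(-3.1)+(8.1 × 10⁻⁴)(+0.39) = 1.0 × 10⁻³ → stable
The 192–197 m interval has Δρ < 0: lighter water underlies denser water.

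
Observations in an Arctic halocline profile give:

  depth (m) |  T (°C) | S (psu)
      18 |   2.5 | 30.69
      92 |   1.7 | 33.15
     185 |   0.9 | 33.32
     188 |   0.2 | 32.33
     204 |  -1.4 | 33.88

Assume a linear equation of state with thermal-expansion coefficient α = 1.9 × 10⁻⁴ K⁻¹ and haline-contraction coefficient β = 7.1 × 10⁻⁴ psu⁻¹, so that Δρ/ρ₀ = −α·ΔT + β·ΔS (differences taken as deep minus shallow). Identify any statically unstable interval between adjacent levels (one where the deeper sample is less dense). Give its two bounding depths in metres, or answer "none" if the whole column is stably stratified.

185–188 m

Evaluate Δρ/ρ₀ = −αΔT + βΔS across each adjacent pair:
  18–92 m: −αΔT+βΔS = −(1.9 × 10⁻⁴)(-0.8)+(7.1 × 10⁻⁴)(+2.46) = 1.9 × 10⁻³ → stable
  92–185 m: −αΔT+βΔS = −(1.9 × 10⁻⁴)(-0.8)+(7.1 × 10⁻⁴)(+0.17) = 2.7 × 10⁻⁴ → stable
  185–188 m: −αΔT+βΔS = −(1.9 × 10⁻⁴)(-0.7)+(7.1 × 10⁻⁴)(-0.99) = -5.7 × 10⁻⁴ → UNSTABLE
  188–204 m: −αΔT+βΔS = −(1.9 × 10⁻⁴)(-1.6)+(7.1 × 10⁻⁴)(+1.55) = 1.4 × 10⁻³ → stable
The 185–188 m interval has Δρ < 0: lighter water underlies denser water.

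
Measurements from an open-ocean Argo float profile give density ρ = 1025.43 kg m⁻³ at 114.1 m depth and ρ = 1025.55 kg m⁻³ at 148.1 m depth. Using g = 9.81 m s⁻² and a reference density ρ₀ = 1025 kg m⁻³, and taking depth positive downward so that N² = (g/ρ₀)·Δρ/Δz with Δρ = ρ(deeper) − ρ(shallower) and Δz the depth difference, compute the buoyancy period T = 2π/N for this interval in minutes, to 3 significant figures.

Δρ = 1025.55 − 1025.43 = 0.12 kg m⁻³ over Δz = 148.1 − 114.1 = 34 m.
N² = (9.81/1025) × (0.12/34) = 3.3779 × 10⁻⁵ s⁻².
N = √(3.3779 × 10⁻⁵) = 5.8120 × 10⁻³ rad s⁻¹, so T = 2π/N = 1.0811 × 10³ s = 18.018 min ≈ 18.0 min.
N² > 0, so the interval is statically stable.

18.0 min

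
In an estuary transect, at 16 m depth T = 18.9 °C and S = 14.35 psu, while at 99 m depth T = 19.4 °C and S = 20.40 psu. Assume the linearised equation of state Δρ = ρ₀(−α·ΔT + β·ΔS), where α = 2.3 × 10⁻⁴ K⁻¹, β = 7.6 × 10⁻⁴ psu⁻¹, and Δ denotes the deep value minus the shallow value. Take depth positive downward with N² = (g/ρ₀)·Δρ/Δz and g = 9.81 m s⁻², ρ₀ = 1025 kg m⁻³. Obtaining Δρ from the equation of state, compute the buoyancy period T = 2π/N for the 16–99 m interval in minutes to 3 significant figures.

4.55 min

ΔT = +0.5 K, ΔS = +6.05 psu (deep − shallow).
Δρ/ρ₀ = −αΔT + βΔS = -1.15 × 10⁻⁴ + 4.598 × 10⁻³ = 4.483 × 10⁻³, so Δρ ≈ 4.595 kg m⁻³.
N² = (g/ρ₀)·Δρ/Δz = g·(Δρ/ρ₀)/Δz = 9.81 × 4.483 × 10⁻³ / 83 = 5.2986 × 10⁻⁴ s⁻².
N = √(5.2986 × 10⁻⁴) = 0.023019 rad s⁻¹ → T = 2π/N = 272.96 s = 4.5493 min ≈ 4.55 min.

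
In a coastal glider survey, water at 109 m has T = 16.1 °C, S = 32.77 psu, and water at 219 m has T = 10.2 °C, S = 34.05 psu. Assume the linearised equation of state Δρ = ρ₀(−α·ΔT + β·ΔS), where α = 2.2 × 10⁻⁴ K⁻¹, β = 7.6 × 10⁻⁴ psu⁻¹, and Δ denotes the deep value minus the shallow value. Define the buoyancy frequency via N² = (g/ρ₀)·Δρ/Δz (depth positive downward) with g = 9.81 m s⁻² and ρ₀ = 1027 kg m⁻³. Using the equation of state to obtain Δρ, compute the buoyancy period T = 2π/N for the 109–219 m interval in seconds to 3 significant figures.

ΔT = -5.9 K, ΔS = +1.28 psu (deep − shallow).
Δρ/ρ₀ = −αΔT + βΔS = 1.298 × 10⁻³ + 9.728 × 10⁻⁴ = 2.2708 × 10⁻³, so Δρ ≈ 2.332 kg m⁻³.
N² = (g/ρ₀)·Δρ/Δz = g·(Δρ/ρ₀)/Δz = 9.81 × 2.2708 × 10⁻³ / 110 = 2.0251 × 10⁻⁴ s⁻².
N = √(2.0251 × 10⁻⁴) = 0.014231 rad s⁻¹ → T = 2π/N = 441.51 s ≈ 442 s.

442 s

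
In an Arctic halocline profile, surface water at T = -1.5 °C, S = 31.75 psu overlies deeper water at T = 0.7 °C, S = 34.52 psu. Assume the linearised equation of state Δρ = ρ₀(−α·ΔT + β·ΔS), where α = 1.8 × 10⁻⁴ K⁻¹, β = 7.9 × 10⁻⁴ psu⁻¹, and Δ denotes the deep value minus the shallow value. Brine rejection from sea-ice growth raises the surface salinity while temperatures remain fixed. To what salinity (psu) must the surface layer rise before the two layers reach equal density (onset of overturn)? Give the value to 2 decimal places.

Neutral buoyancy requires −α(T_deep − T_surf) + β(S_deep − S_surf′) = 0.
S_surf′ = S_deep − (α/β)·ΔT = 34.52 − (1.8 × 10⁻⁴/7.9 × 10⁻⁴)·(+2.2) = 34.0187 psu.
Increase required: 34.0187 − 31.75 = 2.2687 psu.

34.02 psu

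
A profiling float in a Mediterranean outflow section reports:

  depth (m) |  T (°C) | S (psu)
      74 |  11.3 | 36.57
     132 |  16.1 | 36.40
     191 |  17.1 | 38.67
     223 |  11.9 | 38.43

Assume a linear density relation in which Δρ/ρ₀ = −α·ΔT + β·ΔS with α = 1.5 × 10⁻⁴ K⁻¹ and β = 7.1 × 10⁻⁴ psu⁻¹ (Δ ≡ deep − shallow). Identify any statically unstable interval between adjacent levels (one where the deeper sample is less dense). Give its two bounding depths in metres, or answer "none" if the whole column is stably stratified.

74–132 m

Evaluate Δρ/ρ₀ = −αΔT + βΔS across each adjacent pair:
  74–132 m: −αΔT+βΔS = −(1.5 × 10⁻⁴)(+4.8)+(7.1 × 10⁻⁴)(-0.17) = -8.4 × 10⁻⁴ → UNSTABLE
  132–191 m: −αΔT+βΔS = −(1.5 × 10⁻⁴)(+1.0)+(7.1 × 10⁻⁴)(+2.27) = 1.5 × 10⁻³ → stable
  191–223 m: −αΔT+βΔS = −(1.5 × 10⁻⁴)(-5.2)+(7.1 × 10⁻⁴)(-0.24) = 6.1 × 10⁻⁴ → stable
The 74–132 m interval has Δρ < 0: lighter water underlies denser water.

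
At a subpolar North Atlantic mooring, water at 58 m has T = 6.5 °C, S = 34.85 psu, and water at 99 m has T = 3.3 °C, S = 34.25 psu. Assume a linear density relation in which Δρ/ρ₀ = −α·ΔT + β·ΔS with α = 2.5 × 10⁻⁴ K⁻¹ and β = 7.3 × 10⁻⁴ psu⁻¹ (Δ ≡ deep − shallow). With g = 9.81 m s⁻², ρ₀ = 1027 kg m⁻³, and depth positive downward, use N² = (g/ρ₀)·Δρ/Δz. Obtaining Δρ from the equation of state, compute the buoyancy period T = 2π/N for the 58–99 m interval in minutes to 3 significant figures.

ΔT = -3.2 K, ΔS = -0.60 psu (deep − shallow).
Δρ/ρ₀ = −αΔT + βΔS = 8.00 × 10⁻⁴ − 4.38 × 10⁻⁴ = 3.62 × 10⁻⁴, so Δρ ≈ 0.3718 kg m⁻³.
N² = (g/ρ₀)·Δρ/Δz = g·(Δρ/ρ₀)/Δz = 9.81 × 3.62 × 10⁻⁴ / 41 = 8.6615 × 10⁻⁵ s⁻².
N = √(8.6615 × 10⁻⁵) = 9.3067 × 10⁻³ rad s⁻¹ → T = 2π/N = 675.12 s = 11.252 min ≈ 11.3 min.

11.3 min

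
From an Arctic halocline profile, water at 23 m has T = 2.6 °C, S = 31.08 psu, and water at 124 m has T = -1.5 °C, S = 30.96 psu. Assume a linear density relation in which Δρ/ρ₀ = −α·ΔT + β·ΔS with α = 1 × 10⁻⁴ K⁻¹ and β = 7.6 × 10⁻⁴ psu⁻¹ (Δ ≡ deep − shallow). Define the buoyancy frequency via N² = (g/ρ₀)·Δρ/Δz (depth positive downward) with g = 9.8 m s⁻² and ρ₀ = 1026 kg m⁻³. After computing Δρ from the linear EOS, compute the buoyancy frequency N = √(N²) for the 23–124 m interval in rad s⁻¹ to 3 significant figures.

5.56 × 10⁻³ rad s⁻¹

ΔT = -4.1 K, ΔS = -0.12 psu (deep − shallow).
Δρ/ρ₀ = −αΔT + βΔS = 4.10 × 10⁻⁴ − 9.12 × 10⁻⁵ = 3.188 × 10⁻⁴, so Δρ ≈ 0.3271 kg m⁻³.
N² = (g/ρ₀)·Δρ/Δz = g·(Δρ/ρ₀)/Δz = 9.8 × 3.188 × 10⁻⁴ / 101 = 3.0933 × 10⁻⁵ s⁻².
N = √(3.0933 × 10⁻⁵) = 5.5617 × 10⁻³ rad s⁻¹ ≈ 5.56 × 10⁻³ rad s⁻¹.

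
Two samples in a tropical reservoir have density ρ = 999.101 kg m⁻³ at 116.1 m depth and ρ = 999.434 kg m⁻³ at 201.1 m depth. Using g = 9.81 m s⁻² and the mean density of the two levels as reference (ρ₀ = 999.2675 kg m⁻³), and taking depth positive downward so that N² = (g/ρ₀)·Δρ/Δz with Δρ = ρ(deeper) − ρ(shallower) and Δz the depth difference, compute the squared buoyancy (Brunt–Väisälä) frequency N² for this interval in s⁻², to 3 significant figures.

Δρ = 999.434 − 999.101 = 0.333 kg m⁻³ over Δz = 201.1 − 116.1 = 85 m.
N² = (9.81/999.2675) × (0.333/85) = 3.8460 × 10⁻⁵ s⁻² ≈ 3.85 × 10⁻⁵ s⁻².

3.85 × 10⁻⁵ s⁻²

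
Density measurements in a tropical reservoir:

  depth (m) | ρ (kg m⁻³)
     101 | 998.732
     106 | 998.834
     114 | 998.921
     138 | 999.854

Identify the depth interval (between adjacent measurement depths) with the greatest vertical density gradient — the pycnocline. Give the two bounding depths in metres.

Compute the density gradient over each adjacent pair:
  101–106 m: Δρ/Δz = 0.102/5 = 0.020 kg m⁻⁴
  106–114 m: Δρ/Δz = 0.087/8 = 0.011 kg m⁻⁴
  114–138 m: Δρ/Δz = 0.933/24 = 0.039 kg m⁻⁴
The largest gradient is in the 114–138 m interval — the pycnocline.

114–138 m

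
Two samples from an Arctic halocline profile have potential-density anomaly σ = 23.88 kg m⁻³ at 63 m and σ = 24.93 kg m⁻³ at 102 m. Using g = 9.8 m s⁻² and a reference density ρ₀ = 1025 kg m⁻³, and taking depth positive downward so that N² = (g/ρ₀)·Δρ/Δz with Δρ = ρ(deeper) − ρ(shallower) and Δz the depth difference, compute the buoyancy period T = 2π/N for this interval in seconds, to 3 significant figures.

Δρ = 1024.93 − 1023.88 = 1.05 kg m⁻³ over Δz = 102 − 63 = 39 m.
N² = (9.8/1025) × (1.05/39) = 2.5741 × 10⁻⁴ s⁻².
N = √(2.5741 × 10⁻⁴) = 0.016044 rad s⁻¹, so T = 2π/N = 391.62 s ≈ 392 s.
A positive N² confirms static stability across the interval.

392 s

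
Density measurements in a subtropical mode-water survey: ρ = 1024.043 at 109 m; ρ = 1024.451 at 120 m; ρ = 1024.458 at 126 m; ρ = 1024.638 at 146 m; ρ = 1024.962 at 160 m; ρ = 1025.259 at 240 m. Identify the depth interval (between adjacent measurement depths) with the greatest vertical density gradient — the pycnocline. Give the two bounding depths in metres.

Compute the density gradient over each adjacent pair:
  109–120 m: Δρ/Δz = 0.408/11 = 0.037 kg m⁻⁴
  120–126 m: Δρ/Δz = 0.007/6 = 1.2 × 10⁻³ kg m⁻⁴
  126–146 m: Δρ/Δz = 0.180/20 = 9.0 × 10⁻³ kg m⁻⁴
  146–160 m: Δρ/Δz = 0.324/14 = 0.023 kg m⁻⁴
  160–240 m: Δρ/Δz = 0.297/80 = 3.7 × 10⁻³ kg m⁻⁴
The largest gradient is in the 109–120 m interval — the pycnocline.

109–120 m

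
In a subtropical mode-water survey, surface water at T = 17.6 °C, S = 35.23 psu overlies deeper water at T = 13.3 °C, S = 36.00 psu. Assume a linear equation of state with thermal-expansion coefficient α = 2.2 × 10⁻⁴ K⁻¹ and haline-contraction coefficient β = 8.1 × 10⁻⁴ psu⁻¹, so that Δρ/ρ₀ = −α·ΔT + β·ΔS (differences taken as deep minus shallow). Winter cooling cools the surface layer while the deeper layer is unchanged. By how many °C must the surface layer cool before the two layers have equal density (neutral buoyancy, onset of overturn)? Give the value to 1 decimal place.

7.1 °C

Neutral buoyancy requires Δρ = 0, i.e. −α(T_deep − T_surf′) + β(S_deep − S_surf) = 0.
T_surf′ = T_deep − (β/α)·ΔS = 13.3 − (8.1 × 10⁻⁴/2.2 × 10⁻⁴)·(+0.77) = 10.465 °C.
Cooling required: 17.6 − (10.465) = 7.135 °C.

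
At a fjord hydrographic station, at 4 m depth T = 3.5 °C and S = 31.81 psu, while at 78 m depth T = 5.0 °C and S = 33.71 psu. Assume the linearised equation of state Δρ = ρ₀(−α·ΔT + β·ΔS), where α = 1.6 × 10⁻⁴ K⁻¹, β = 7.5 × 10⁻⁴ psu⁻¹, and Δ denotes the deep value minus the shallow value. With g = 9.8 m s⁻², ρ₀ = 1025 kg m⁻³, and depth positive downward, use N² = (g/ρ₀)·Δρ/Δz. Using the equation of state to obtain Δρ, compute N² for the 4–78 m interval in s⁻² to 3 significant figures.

1.57 × 10⁻⁴ s⁻²

ΔT = +1.5 K, ΔS = +1.90 psu (deep − shallow).
Δρ/ρ₀ = −αΔT + βΔS = -2.40 × 10⁻⁴ + 1.425 × 10⁻³ = 1.185 × 10⁻³, so Δρ ≈ 1.215 kg m⁻³.
N² = (g/ρ₀)·Δρ/Δz = g·(Δρ/ρ₀)/Δz = 9.8 × 1.185 × 10⁻³ / 74 = 1.5693 × 10⁻⁴ s⁻² ≈ 1.57 × 10⁻⁴ s⁻².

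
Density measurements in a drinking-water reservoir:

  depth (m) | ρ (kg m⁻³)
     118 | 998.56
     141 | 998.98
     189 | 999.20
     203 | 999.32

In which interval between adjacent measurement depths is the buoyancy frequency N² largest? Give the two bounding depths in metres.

Compute the density gradient over each adjacent pair:
  118–141 m: Δρ/Δz = 0.42/23 = 0.018 kg m⁻⁴
  141–189 m: Δρ/Δz = 0.22/48 = 4.6 × 10⁻³ kg m⁻⁴
  189–203 m: Δρ/Δz = 0.12/14 = 8.6 × 10⁻³ kg m⁻⁴
The largest gradient is in the 118–141 m interval — the pycnocline.

118–141 m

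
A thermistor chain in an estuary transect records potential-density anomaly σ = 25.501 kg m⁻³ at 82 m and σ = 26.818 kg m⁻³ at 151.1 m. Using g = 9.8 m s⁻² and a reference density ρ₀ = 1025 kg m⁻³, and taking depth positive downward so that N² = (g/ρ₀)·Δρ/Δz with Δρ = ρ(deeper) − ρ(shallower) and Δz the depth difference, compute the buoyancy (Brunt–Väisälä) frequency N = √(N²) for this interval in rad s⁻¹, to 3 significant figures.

Δρ = 1026.818 − 1025.501 = 1.317 kg m⁻³ over Δz = 151.1 − 82 = 69.1 m.
N² = (9.8/1025) × (1.317/69.1) = 1.8223 × 10⁻⁴ s⁻².
N = √(1.8223 × 10⁻⁴) = 0.013499 rad s⁻¹ ≈ 0.0135 rad s⁻¹.

0.0135 rad s⁻¹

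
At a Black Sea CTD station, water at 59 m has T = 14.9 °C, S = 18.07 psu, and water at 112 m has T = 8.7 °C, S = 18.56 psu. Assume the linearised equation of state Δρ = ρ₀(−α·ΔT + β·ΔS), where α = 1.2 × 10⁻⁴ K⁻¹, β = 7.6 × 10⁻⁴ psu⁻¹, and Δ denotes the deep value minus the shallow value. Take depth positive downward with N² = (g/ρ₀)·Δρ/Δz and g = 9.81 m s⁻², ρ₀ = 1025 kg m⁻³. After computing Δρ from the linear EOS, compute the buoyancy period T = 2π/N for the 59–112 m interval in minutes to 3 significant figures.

ΔT = -6.2 K, ΔS = +0.49 psu (deep − shallow).
Δρ/ρ₀ = −αΔT + βΔS = 7.44 × 10⁻⁴ + 3.724 × 10⁻⁴ = 1.1164 × 10⁻³, so Δρ ≈ 1.144 kg m⁻³.
N² = (g/ρ₀)·Δρ/Δz = g·(Δρ/ρ₀)/Δz = 9.81 × 1.1164 × 10⁻³ / 53 = 2.0664 × 10⁻⁴ s⁻².
N = √(2.0664 × 10⁻⁴) = 0.014375 rad s⁻¹ → T = 2π/N = 437.09 s = 7.2848 min ≈ 7.28 min.

7.28 min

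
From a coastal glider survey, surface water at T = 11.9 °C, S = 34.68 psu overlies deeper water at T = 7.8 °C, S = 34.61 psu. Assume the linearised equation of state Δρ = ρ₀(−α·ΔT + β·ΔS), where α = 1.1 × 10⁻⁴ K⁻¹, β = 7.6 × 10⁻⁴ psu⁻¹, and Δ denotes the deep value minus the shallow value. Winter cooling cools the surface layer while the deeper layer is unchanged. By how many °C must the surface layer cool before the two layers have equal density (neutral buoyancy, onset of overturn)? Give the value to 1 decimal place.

3.6 °C

Neutral buoyancy requires Δρ = 0, i.e. −α(T_deep − T_surf′) + β(S_deep − S_surf) = 0.
T_surf′ = T_deep − (β/α)·ΔS = 7.8 − (7.6 × 10⁻⁴/1.1 × 10⁻⁴)·(-0.07) = 8.284 °C.
Cooling required: 11.9 − (8.284) = 3.616 °C.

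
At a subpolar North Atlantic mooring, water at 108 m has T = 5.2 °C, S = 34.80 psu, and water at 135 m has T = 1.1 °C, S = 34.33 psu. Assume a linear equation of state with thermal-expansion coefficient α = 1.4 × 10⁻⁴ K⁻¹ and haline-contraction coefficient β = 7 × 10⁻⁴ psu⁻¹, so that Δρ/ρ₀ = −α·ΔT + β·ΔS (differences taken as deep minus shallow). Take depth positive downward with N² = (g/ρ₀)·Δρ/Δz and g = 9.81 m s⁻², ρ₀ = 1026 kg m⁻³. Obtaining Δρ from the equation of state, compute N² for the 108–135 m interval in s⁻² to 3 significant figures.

8.90 × 10⁻⁵ s⁻²

ΔT = -4.1 K, ΔS = -0.47 psu (deep − shallow).
Δρ/ρ₀ = −αΔT + βΔS = 5.74 × 10⁻⁴ − 3.29 × 10⁻⁴ = 2.45 × 10⁻⁴, so Δρ ≈ 0.2514 kg m⁻³.
N² = (g/ρ₀)·Δρ/Δz = g·(Δρ/ρ₀)/Δz = 9.81 × 2.45 × 10⁻⁴ / 27 = 8.9017 × 10⁻⁵ s⁻² ≈ 8.90 × 10⁻⁵ s⁻².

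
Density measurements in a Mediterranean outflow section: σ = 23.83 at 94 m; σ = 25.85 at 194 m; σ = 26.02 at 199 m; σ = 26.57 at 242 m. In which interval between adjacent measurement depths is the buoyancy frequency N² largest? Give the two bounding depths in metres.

Compute the density gradient over each adjacent pair:
  94–194 m: Δρ/Δz = 2.02/100 = 0.020 kg m⁻⁴
  194–199 m: Δρ/Δz = 0.17/5 = 0.034 kg m⁻⁴
  199–242 m: Δρ/Δz = 0.55/43 = 0.013 kg m⁻⁴
The largest gradient is in the 194–199 m interval — the pycnocline.

194–199 m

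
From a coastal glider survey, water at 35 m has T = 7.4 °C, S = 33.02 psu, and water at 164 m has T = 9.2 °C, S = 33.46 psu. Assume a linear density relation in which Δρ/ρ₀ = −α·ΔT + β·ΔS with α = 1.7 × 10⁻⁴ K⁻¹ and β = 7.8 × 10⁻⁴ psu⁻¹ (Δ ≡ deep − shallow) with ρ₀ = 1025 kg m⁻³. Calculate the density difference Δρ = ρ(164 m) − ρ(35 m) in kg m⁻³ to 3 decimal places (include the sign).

+0.038 kg m⁻³

ΔT = +1.8 K, ΔS = +0.44 psu (deep − shallow).
Δρ/ρ₀ = −(1.7 × 10⁻⁴)(+1.8) + (7.8 × 10⁻⁴)(+0.44) = 3.72 × 10⁻⁵.
Δρ = 1025 × (3.72 × 10⁻⁵) = +0.038 kg m⁻³.
Positive Δρ: denser below, stable.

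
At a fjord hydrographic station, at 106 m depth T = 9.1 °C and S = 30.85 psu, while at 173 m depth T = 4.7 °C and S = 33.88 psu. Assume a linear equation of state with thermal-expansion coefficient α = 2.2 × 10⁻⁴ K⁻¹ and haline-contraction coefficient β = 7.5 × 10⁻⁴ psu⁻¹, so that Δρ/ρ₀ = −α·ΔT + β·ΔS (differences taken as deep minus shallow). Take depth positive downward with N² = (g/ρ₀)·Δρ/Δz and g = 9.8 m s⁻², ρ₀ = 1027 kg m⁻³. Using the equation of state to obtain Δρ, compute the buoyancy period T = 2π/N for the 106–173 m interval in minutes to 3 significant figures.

ΔT = -4.4 K, ΔS = +3.03 psu (deep − shallow).
Δρ/ρ₀ = −αΔT + βΔS = 9.68 × 10⁻⁴ + 2.2725 × 10⁻³ = 3.2405 × 10⁻³, so Δρ ≈ 3.328 kg m⁻³.
N² = (g/ρ₀)·Δρ/Δz = g·(Δρ/ρ₀)/Δz = 9.8 × 3.2405 × 10⁻³ / 67 = 4.7398 × 10⁻⁴ s⁻².
N = √(4.7398 × 10⁻⁴) = 0.021771 rad s⁻¹ → T = 2π/N = 288.60 s = 4.8100 min ≈ 4.81 min.

4.81 min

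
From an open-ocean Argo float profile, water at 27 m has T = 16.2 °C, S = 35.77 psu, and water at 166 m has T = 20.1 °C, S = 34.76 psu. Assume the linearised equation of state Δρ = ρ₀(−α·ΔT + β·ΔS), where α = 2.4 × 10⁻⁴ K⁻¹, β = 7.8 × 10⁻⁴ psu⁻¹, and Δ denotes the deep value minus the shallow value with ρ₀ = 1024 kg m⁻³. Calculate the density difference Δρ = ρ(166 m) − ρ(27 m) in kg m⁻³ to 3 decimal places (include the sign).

-1.765 kg m⁻³

ΔT = +3.9 K, ΔS = -1.01 psu (deep − shallow).
Δρ/ρ₀ = −(2.4 × 10⁻⁴)(+3.9) + (7.8 × 10⁻⁴)(-1.01) = -1.7238 × 10⁻³.
Δρ = 1024 × (-1.7238 × 10⁻³) = -1.765 kg m⁻³.
Negative Δρ: lighter below, statically unstable.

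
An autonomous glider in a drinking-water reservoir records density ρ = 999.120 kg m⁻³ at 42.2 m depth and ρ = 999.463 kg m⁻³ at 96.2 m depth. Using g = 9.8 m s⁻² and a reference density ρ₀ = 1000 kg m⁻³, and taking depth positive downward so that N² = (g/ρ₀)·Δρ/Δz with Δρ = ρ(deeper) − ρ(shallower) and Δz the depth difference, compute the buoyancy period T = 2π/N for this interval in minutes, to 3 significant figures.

13.3 min

Δρ = 999.463 − 999.120 = 0.343 kg m⁻³ over Δz = 96.2 − 42.2 = 54 m.
N² = (9.8/1000) × (0.343/54) = 6.2248 × 10⁻⁵ s⁻².
N = √(6.2248 × 10⁻⁵) = 7.8897 × 10⁻³ rad s⁻¹, so T = 2π/N = 796.38 s = 13.273 min ≈ 13.3 min.
N² > 0, so the interval is statically stable.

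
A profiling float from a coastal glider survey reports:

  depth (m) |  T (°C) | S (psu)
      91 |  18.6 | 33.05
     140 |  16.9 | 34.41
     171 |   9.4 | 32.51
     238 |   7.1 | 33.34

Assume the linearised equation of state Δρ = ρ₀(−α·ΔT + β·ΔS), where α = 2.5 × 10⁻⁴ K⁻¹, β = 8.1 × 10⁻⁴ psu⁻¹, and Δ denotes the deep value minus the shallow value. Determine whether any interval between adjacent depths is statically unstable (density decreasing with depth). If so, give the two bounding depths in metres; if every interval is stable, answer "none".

Evaluate Δρ/ρ₀ = −αΔT + βΔS across each adjacent pair:
  91–140 m: −αΔT+βΔS = −(2.5 × 10⁻⁴)(-1.7)+(8.1 × 10⁻⁴)(+1.36) = 1.5 × 10⁻³ → stable
  140–171 m: −αΔT+βΔS = −(2.5 × 10⁻⁴)(-7.5)+(8.1 × 10⁻⁴)(-1.90) = 3.4 × 10⁻⁴ → stable
  171–238 m: −αΔT+βΔS = −(2.5 × 10⁻⁴)(-2.3)+(8.1 × 10⁻⁴)(+0.83) = 1.2 × 10⁻³ → stable
Every interval has Δρ > 0: the column is stably stratified throughout.

none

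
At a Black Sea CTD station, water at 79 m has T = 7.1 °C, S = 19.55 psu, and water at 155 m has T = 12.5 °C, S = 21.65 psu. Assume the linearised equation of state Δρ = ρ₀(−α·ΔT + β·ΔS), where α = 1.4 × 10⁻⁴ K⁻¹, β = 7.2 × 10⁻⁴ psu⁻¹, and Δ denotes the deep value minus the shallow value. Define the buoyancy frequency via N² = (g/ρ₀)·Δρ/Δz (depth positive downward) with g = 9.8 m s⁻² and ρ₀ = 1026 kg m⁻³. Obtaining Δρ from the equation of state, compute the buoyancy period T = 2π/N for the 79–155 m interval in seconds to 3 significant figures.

ΔT = +5.4 K, ΔS = +2.10 psu (deep − shallow).
Δρ/ρ₀ = −αΔT + βΔS = -7.56 × 10⁻⁴ + 1.512 × 10⁻³ = 7.56 × 10⁻⁴, so Δρ ≈ 0.7757 kg m⁻³.
N² = (g/ρ₀)·Δρ/Δz = g·(Δρ/ρ₀)/Δz = 9.8 × 7.56 × 10⁻⁴ / 76 = 9.7484 × 10⁻⁵ s⁻².
N = √(9.7484 × 10⁻⁵) = 9.8734 × 10⁻³ rad s⁻¹ → T = 2π/N = 636.38 s ≈ 636 s.

636 s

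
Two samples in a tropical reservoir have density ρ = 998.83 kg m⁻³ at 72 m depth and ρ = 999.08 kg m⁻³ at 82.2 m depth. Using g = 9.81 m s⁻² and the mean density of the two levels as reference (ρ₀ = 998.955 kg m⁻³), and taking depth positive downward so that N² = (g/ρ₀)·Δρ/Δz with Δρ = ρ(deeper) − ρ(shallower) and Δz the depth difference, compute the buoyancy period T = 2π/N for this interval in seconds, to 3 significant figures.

Δρ = 999.08 − 998.83 = 0.25 kg m⁻³ over Δz = 82.2 − 72 = 10.2 m.
N² = (9.81/998.955) × (0.25/10.2) = 2.4069 × 10⁻⁴ s⁻².
N = √(2.4069 × 10⁻⁴) = 0.015514 rad s⁻¹, so T = 2π/N = 405.00 s ≈ 405 s.

405 s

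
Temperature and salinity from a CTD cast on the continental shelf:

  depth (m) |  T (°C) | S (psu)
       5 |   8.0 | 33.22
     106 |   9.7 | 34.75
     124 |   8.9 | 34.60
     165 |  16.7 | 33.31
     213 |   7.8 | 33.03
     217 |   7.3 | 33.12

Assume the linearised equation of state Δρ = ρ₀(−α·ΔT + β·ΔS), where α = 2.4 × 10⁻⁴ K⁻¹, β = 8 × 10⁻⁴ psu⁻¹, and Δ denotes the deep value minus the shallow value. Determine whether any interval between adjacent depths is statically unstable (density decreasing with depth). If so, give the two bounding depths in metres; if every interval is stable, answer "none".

124–165 m

Evaluate Δρ/ρ₀ = −αΔT + βΔS across each adjacent pair:
  5–106 m: −αΔT+βΔS = −(2.4 × 10⁻⁴)(+1.7)+(8 × 10⁻⁴)(+1.53) = 8.2 × 10⁻⁴ → stable
  106–124 m: −αΔT+βΔS = −(2.4 × 10⁻⁴)(-0.8)+(8 × 10⁻⁴)(-0.15) = 7.2 × 10⁻⁵ → stable
  124–165 m: −αΔT+βΔS = −(2.4 × 10⁻⁴)(+7.8)+(8 × 10⁻⁴)(-1.29) = -2.9 × 10⁻³ → UNSTABLE
  165–213 m: −αΔT+βΔS = −(2.4 × 10⁻⁴)(-8.9)+(8 × 10⁻⁴)(-0.28) = 1.9 × 10⁻³ → stable
  213–217 m: −αΔT+βΔS = −(2.4 × 10⁻⁴)(-0.5)+(8 × 10⁻⁴)(+0.09) = 1.9 × 10⁻⁴ → stable
The 124–165 m interval has Δρ < 0: lighter water underlies denser water.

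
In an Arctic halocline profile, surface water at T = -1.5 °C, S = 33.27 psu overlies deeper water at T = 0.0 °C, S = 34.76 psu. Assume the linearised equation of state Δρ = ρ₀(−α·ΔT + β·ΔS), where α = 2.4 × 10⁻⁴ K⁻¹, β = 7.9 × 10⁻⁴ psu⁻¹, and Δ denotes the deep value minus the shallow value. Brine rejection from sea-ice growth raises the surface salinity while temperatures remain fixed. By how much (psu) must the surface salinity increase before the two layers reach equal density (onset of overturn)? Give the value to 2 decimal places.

1.03 psu

Neutral buoyancy requires −α(T_deep − T_surf) + β(S_deep − S_surf′) = 0.
S_surf′ = S_deep − (α/β)·ΔT = 34.76 − (2.4 × 10⁻⁴/7.9 × 10⁻⁴)·(+1.5) = 34.3043 psu.
Increase required: 34.3043 − 33.27 = 1.0343 psu.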